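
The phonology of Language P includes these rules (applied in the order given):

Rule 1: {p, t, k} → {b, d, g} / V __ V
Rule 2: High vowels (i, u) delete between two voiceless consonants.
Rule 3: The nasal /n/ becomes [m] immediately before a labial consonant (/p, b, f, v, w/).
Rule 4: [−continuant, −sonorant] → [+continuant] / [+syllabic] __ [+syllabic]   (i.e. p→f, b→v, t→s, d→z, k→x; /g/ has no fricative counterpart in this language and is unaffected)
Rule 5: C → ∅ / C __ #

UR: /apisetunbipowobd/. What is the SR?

Rule 1 (intervocalic voicing): /p/ is a voiceless stop between vowels /a/ and /i/, so it voices to [b]. /t/ is a voiceless stop between vowels /e/ and /u/, so it voices to [d]. /p/ is a voiceless stop between vowels /i/ and /o/, so it voices to [b]. /apisetunbipowobd/ → abisedunbibowobd.
Rule 2 (high vowel syncope): no segment meets the environment; /abisedunbibowobd/ is unchanged.
Rule 3 (nasal place assimilation): /n/ precedes the labial consonant /b/, so it assimilates in place to [m]. /abisedunbibowobd/ → abisedumbibowobd.
Rule 4 (intervocalic spirantization): /b/ is a stop between vowels /a/ and /i/, so it spirantizes to the fricative [v]. /d/ is a stop between vowels /e/ and /u/, so it spirantizes to the fricative [z]. /b/ is a stop between vowels /i/ and /o/, so it spirantizes to the fricative [v]. /abisedumbibowobd/ → avisezumbivowobd.
Rule 5 (final cluster simplification): /d/ is the second consonant of a word-final cluster /bd/, so it deletes. /avisezumbivowobd/ → avisezumbivowob.

avisezumbivowob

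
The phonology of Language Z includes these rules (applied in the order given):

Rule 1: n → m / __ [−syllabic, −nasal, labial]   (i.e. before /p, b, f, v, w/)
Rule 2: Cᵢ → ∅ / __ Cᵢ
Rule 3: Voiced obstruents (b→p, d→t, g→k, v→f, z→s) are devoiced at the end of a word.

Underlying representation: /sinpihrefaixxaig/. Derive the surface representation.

Rule 1 (nasal place assimilation): /n/ precedes the labial consonant /p/, so it assimilates in place to [m]. /sinpihrefaixxaig/ → simpihrefaixxaig.
Rule 2 (degemination): /xx/ is a geminate; the first /x/ deletes. /simpihrefaixxaig/ → simpihrefaixaig.
Rule 3 (final devoicing): /g/ is a voiced obstruent in word-final position, so it devoices to [k]. /simpihrefaixaig/ → simpihrefaixaik.

simpihrefaixaik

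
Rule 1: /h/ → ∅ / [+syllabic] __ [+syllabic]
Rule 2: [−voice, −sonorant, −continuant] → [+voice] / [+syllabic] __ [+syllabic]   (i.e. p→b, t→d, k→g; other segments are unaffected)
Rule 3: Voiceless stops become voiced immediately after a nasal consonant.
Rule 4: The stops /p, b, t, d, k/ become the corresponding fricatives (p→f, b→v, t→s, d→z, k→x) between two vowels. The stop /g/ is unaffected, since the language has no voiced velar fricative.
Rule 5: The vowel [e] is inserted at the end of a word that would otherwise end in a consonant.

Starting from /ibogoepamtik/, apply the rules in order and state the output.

Rule 1 (intervocalic h-deletion): no segment meets the environment; /ibogoepamtik/ is unchanged.
Rule 2 (intervocalic voicing): /p/ is a voiceless stop between vowels /e/ and /a/, so it voices to [b]. /ibogoepamtik/ → ibogoebamtik.
Rule 3 (post-nasal voicing): /t/ is a voiceless stop immediately after the nasal /m/, so it voices to [d]. /ibogoebamtik/ → ibogoebamdik.
Rule 4 (intervocalic spirantization): /b/ is a stop between vowels /i/ and /o/, so it spirantizes to the fricative [v]. /b/ is a stop between vowels /e/ and /a/, so it spirantizes to the fricative [v]. /ibogoebamdik/ → ivogoevamdik.
Rule 5 (final e-epenthesis): the form ends in the consonant /k/, so [e] is inserted word-finally. /ivogoevamdik/ → ivogoevamdike.

ivogoevamdike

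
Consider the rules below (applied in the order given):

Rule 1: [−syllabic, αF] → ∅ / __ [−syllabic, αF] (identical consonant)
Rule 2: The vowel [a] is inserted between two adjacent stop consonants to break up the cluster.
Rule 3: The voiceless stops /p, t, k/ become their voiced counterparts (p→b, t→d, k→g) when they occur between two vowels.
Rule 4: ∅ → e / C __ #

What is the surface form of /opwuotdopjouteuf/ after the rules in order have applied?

Rule 1 (degemination): no segment meets the environment; /opwuotdopjouteuf/ is unchanged.
Rule 2 (stop-cluster a-epenthesis): /t/ and /d/ form a stop–stop cluster, so [a] is inserted between them. /opwuotdopjouteuf/ → opwuotadopjouteuf.
Rule 3 (intervocalic voicing): /t/ is a voiceless stop between vowels /o/ and /a/, so it voices to [d]. /t/ is a voiceless stop between vowels /u/ and /e/, so it voices to [d]. /opwuotadopjouteuf/ → opwuodadopjoudeuf.
Rule 4 (final e-epenthesis): the form ends in the consonant /f/, so [e] is inserted word-finally. /opwuodadopjoudeuf/ → opwuodadopjoudeufe.

opwuodadopjoudeufe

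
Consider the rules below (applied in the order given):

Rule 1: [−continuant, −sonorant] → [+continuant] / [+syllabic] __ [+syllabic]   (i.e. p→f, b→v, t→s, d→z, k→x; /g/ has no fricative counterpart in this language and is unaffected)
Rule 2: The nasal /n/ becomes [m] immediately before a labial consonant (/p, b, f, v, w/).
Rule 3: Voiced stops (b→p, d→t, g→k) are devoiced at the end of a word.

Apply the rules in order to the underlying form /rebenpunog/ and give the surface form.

Rule 1 (intervocalic spirantization): /b/ is a stop between vowels /e/ and /e/, so it spirantizes to the fricative [v]. /rebenpunog/ → revenpunog.
Rule 2 (nasal place assimilation): /n/ precedes the labial consonant /p/, so it assimilates in place to [m]. /revenpunog/ → revempunog.
Rule 3 (final devoicing): /g/ is a voiced stop in word-final position, so it devoices to [k]. /revempunog/ → revempunok.

revempunok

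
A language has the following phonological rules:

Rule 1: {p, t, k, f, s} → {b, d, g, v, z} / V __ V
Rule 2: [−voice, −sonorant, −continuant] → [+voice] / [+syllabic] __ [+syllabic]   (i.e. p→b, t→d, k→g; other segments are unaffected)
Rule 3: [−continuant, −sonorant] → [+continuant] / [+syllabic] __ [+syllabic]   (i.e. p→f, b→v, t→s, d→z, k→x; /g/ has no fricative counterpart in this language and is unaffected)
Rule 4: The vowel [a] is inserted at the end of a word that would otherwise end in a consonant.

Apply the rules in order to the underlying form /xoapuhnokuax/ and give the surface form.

Rule 1 (intervocalic voicing): /p/ is a voiceless obstruent between vowels /a/ and /u/, so it voices to [b]. /k/ is a voiceless obstruent between vowels /o/ and /u/, so it voices to [g]. /xoapuhnokuax/ → xoabuhnoguax.
Rule 2 (intervocalic voicing): no segment meets the environment; /xoabuhnoguax/ is unchanged.
Rule 3 (intervocalic spirantization): /b/ is a stop between vowels /a/ and /u/, so it spirantizes to the fricative [v]. /xoabuhnoguax/ → xoavuhnoguax.
Rule 4 (final a-epenthesis): the form ends in the consonant /x/, so [a] is inserted word-finally. /xoavuhnoguax/ → xoavuhnoguaxa.

xoavuhnoguaxa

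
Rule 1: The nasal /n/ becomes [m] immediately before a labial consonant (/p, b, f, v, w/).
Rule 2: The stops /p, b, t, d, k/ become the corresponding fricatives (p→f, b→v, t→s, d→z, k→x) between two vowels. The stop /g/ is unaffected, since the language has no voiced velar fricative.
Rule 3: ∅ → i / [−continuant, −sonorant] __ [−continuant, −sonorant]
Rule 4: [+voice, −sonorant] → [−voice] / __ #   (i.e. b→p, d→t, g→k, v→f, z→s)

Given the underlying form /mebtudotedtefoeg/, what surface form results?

mebituzoseditefoek

Rule 1 (nasal place assimilation): no segment meets the environment; /mebtudotedtefoeg/ is unchanged.
Rule 2 (intervocalic spirantization): /d/ is a stop between vowels /u/ and /o/, so it spirantizes to the fricative [z]. /t/ is a stop between vowels /o/ and /e/, so it spirantizes to the fricative [s]. /mebtudotedtefoeg/ → mebtuzosedtefoeg.
Rule 3 (stop-cluster i-epenthesis): /b/ and /t/ form a stop–stop cluster, so [i] is inserted between them. /d/ and /t/ form a stop–stop cluster, so [i] is inserted between them. /mebtuzosedtefoeg/ → mebituzoseditefoeg.
Rule 4 (final devoicing): /g/ is a voiced obstruent in word-final position, so it devoices to [k]. /mebituzoseditefoeg/ → mebituzoseditefoek.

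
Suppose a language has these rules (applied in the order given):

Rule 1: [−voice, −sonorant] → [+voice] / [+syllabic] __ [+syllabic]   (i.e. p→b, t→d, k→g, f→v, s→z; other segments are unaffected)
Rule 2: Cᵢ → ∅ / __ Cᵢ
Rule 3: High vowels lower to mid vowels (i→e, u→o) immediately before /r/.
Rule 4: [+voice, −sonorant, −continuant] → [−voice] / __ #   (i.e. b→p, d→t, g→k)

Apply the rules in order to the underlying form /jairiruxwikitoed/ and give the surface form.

jaereruxwigidoet

Rule 1 (intervocalic voicing): /k/ is a voiceless obstruent between vowels /i/ and /i/, so it voices to [g]. /t/ is a voiceless obstruent between vowels /i/ and /o/, so it voices to [d]. /jairiruxwikitoed/ → jairiruxwigidoed.
Rule 2 (degemination): no segment meets the environment; /jairiruxwigidoed/ is unchanged.
Rule 3 (pre-rhotic lowering): /i/ is a high vowel immediately before /r/, so it lowers to [e]. /i/ is a high vowel immediately before /r/, so it lowers to [e]. /jairiruxwigidoed/ → jaereruxwigidoed.
Rule 4 (final devoicing): /d/ is a voiced stop in word-final position, so it devoices to [t]. /jaereruxwigidoed/ → jaereruxwigidoet.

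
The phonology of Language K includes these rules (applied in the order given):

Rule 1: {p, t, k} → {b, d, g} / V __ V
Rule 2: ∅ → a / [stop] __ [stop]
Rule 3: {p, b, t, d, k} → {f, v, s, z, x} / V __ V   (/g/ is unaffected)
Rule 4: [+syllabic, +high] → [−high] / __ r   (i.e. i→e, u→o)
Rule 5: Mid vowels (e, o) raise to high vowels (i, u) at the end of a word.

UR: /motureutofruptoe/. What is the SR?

Rule 1 (intervocalic voicing): /t/ is a voiceless stop between vowels /o/ and /u/, so it voices to [d]. /t/ is a voiceless stop between vowels /u/ and /o/, so it voices to [d]. /motureutofruptoe/ → modureudofruptoe.
Rule 2 (stop-cluster a-epenthesis): /p/ and /t/ form a stop–stop cluster, so [a] is inserted between them. /modureudofruptoe/ → modureudofrupatoe.
Rule 3 (intervocalic spirantization): /d/ is a stop between vowels /o/ and /u/, so it spirantizes to the fricative [z]. /d/ is a stop between vowels /u/ and /o/, so it spirantizes to the fricative [z]. /p/ is a stop between vowels /u/ and /a/, so it spirantizes to the fricative [f]. /t/ is a stop between vowels /a/ and /o/, so it spirantizes to the fricative [s]. /modureudofrupatoe/ → mozureuzofrufasoe.
Rule 4 (pre-rhotic lowering): /u/ is a high vowel immediately before /r/, so it lowers to [o]. /mozureuzofrufasoe/ → mozoreuzofrufasoe.
Rule 5 (final vowel raising): /e/ is a mid vowel in word-final position, so it raises to [i]. /mozoreuzofrufasoe/ → mozoreuzofrufasoi.

mozoreuzofrufasoi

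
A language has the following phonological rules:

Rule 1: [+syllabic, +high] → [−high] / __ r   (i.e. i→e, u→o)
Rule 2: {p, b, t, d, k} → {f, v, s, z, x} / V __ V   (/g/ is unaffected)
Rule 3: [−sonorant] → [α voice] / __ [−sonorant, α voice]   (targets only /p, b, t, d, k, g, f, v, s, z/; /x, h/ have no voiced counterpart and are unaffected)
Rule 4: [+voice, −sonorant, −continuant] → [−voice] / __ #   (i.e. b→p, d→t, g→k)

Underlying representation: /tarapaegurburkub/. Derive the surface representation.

tarafaegorborkup

Rule 1 (pre-rhotic lowering): /u/ is a high vowel immediately before /r/, so it lowers to [o]. /u/ is a high vowel immediately before /r/, so it lowers to [o]. /tarapaegurburkub/ → tarapaegorborkub.
Rule 2 (intervocalic spirantization): /p/ is a stop between vowels /a/ and /a/, so it spirantizes to the fricative [f]. /tarapaegorborkub/ → tarafaegorborkub.
Rule 3 (regressive voicing assimilation): no segment meets the environment; /tarafaegorborkub/ is unchanged.
Rule 4 (final devoicing): /b/ is a voiced stop in word-final position, so it devoices to [p]. /tarafaegorborkub/ → tarafaegorborkup.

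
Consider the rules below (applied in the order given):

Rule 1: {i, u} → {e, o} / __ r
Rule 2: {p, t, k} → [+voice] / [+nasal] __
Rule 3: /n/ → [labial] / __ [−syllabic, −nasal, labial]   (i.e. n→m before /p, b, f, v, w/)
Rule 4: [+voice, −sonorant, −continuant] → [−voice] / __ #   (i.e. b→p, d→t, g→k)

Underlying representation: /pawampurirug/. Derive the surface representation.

Rule 1 (pre-rhotic lowering): /u/ is a high vowel immediately before /r/, so it lowers to [o]. /i/ is a high vowel immediately before /r/, so it lowers to [e]. /pawampurirug/ → pawamporerug.
Rule 2 (post-nasal voicing): /p/ is a voiceless stop immediately after the nasal /m/, so it voices to [b]. /pawamporerug/ → pawamborerug.
Rule 3 (nasal place assimilation): no segment meets the environment; /pawamborerug/ is unchanged.
Rule 4 (final devoicing): /g/ is a voiced stop in word-final position, so it devoices to [k]. /pawamborerug/ → pawamboreruk.

pawamboreruk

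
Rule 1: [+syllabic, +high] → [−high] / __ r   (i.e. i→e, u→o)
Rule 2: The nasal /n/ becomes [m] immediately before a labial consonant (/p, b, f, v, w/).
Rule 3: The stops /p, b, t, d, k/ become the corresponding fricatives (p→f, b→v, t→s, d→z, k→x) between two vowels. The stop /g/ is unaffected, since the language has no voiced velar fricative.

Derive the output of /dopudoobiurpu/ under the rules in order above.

Rule 1 (pre-rhotic lowering): /u/ is a high vowel immediately before /r/, so it lowers to [o]. /dopudoobiurpu/ → dopudoobiorpu.
Rule 2 (nasal place assimilation): no segment meets the environment; /dopudoobiorpu/ is unchanged.
Rule 3 (intervocalic spirantization): /p/ is a stop between vowels /o/ and /u/, so it spirantizes to the fricative [f]. /d/ is a stop between vowels /u/ and /o/, so it spirantizes to the fricative [z]. /b/ is a stop between vowels /o/ and /i/, so it spirantizes to the fricative [v]. /dopudoobiorpu/ → dofuzooviorpu.

dofuzooviorpu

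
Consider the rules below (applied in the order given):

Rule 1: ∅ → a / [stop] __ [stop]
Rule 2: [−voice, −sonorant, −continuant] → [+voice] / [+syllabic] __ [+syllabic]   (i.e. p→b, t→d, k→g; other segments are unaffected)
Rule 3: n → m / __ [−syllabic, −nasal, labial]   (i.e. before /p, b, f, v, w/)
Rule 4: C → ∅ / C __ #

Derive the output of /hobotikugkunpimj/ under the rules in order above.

Rule 1 (stop-cluster a-epenthesis): /g/ and /k/ form a stop–stop cluster, so [a] is inserted between them. /hobotikugkunpimj/ → hobotikugakunpimj.
Rule 2 (intervocalic voicing): /t/ is a voiceless stop between vowels /o/ and /i/, so it voices to [d]. /k/ is a voiceless stop between vowels /i/ and /u/, so it voices to [g]. /k/ is a voiceless stop between vowels /a/ and /u/, so it voices to [g]. /hobotikugakunpimj/ → hobodigugagunpimj.
Rule 3 (nasal place assimilation): /n/ precedes the labial consonant /p/, so it assimilates in place to [m]. /hobodigugagunpimj/ → hobodigugagumpimj.
Rule 4 (final cluster simplification): /j/ is the second consonant of a word-final cluster /mj/, so it deletes. /hobodigugagumpimj/ → hobodigugagumpim.

hobodigugagumpim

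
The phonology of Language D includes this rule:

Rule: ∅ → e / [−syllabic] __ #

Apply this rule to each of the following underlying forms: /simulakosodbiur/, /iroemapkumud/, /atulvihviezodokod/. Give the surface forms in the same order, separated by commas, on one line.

/simulakosodbiur/: the form ends in the consonant /r/, so [e] is inserted word-finally. → [simulakosodbiure].
/iroemapkumud/: the form ends in the consonant /d/, so [e] is inserted word-finally. → [iroemapkumude].
/atulvihviezodokod/: the form ends in the consonant /d/, so [e] is inserted word-finally. → [atulvihviezodokode].

simulakosodbiure, iroemapkumude, atulvihviezodokode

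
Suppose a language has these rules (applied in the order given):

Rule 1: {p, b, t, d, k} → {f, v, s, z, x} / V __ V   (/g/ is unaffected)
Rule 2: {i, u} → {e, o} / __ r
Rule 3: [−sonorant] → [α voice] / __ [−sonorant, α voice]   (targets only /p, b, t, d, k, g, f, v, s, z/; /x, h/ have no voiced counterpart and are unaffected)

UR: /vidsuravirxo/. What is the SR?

vitsoraverxo

Rule 1 (intervocalic spirantization): no segment meets the environment; /vidsuravirxo/ is unchanged.
Rule 2 (pre-rhotic lowering): /u/ is a high vowel immediately before /r/, so it lowers to [o]. /i/ is a high vowel immediately before /r/, so it lowers to [e]. /vidsuravirxo/ → vidsoraverxo.
Rule 3 (regressive voicing assimilation): /d/ precedes the voiceless obstruent /s/, so it devoices to [t] by assimilation. /vidsoraverxo/ → vitsoraverxo.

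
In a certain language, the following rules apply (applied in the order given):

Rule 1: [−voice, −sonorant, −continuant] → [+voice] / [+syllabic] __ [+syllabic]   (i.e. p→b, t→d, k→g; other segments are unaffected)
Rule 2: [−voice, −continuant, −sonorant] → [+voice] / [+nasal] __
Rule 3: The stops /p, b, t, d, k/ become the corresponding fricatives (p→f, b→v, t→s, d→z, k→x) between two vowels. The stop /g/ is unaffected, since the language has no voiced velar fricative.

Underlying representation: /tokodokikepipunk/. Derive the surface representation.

Rule 1 (intervocalic voicing): /k/ is a voiceless stop between vowels /o/ and /o/, so it voices to [g]. /k/ is a voiceless stop between vowels /o/ and /i/, so it voices to [g]. /k/ is a voiceless stop between vowels /i/ and /e/, so it voices to [g]. /p/ is a voiceless stop between vowels /e/ and /i/, so it voices to [b]. /p/ is a voiceless stop between vowels /i/ and /u/, so it voices to [b]. /tokodokikepipunk/ → togodogigebibunk.
Rule 2 (post-nasal voicing): /k/ is a voiceless stop immediately after the nasal /n/, so it voices to [g]. /togodogigebibunk/ → togodogigebibung.
Rule 3 (intervocalic spirantization): /d/ is a stop between vowels /o/ and /o/, so it spirantizes to the fricative [z]. /b/ is a stop between vowels /e/ and /i/, so it spirantizes to the fricative [v]. /b/ is a stop between vowels /i/ and /u/, so it spirantizes to the fricative [v]. /togodogigebibung/ → togozogigevivung.

togozogigevivung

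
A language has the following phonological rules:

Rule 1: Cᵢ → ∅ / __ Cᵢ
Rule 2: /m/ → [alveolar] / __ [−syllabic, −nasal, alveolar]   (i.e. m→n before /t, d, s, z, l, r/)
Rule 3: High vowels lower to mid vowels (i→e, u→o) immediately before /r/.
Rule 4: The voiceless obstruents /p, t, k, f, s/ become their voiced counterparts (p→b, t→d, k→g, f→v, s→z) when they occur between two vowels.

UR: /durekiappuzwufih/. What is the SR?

Rule 1 (degemination): /pp/ is a geminate; the first /p/ deletes. /durekiappuzwufih/ → durekiapuzwufih.
Rule 2 (nasal place assimilation): no segment meets the environment; /durekiapuzwufih/ is unchanged.
Rule 3 (pre-rhotic lowering): /u/ is a high vowel immediately before /r/, so it lowers to [o]. /durekiapuzwufih/ → dorekiapuzwufih.
Rule 4 (intervocalic voicing): /k/ is a voiceless obstruent between vowels /e/ and /i/, so it voices to [g]. /p/ is a voiceless obstruent between vowels /a/ and /u/, so it voices to [b]. /f/ is a voiceless obstruent between vowels /u/ and /i/, so it voices to [v]. /dorekiapuzwufih/ → doregiabuzwuvih.

doregiabuzwuvih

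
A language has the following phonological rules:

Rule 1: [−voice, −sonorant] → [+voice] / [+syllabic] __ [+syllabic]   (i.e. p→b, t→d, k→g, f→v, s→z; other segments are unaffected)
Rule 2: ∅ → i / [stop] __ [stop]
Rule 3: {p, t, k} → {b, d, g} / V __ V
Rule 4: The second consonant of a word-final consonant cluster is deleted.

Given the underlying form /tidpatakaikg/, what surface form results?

Rule 1 (intervocalic voicing): /t/ is a voiceless obstruent between vowels /a/ and /a/, so it voices to [d]. /k/ is a voiceless obstruent between vowels /a/ and /a/, so it voices to [g]. /tidpatakaikg/ → tidpadagaikg.
Rule 2 (stop-cluster i-epenthesis): /d/ and /p/ form a stop–stop cluster, so [i] is inserted between them. /k/ and /g/ form a stop–stop cluster, so [i] is inserted between them. /tidpadagaikg/ → tidipadagaikig.
Rule 3 (intervocalic voicing): /p/ is a voiceless stop between vowels /i/ and /a/, so it voices to [b]. /k/ is a voiceless stop between vowels /i/ and /i/, so it voices to [g]. /tidipadagaikig/ → tidibadagaigig.
Rule 4 (final cluster simplification): no segment meets the environment; /tidibadagaigig/ is unchanged.

tidibadagaigig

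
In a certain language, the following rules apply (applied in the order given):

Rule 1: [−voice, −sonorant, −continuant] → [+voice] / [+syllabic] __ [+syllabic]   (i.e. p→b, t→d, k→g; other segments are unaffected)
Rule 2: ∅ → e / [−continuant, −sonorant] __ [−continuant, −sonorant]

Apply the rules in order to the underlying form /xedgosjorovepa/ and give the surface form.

Rule 1 (intervocalic voicing): /p/ is a voiceless stop between vowels /e/ and /a/, so it voices to [b]. /xedgosjorovepa/ → xedgosjoroveba.
Rule 2 (stop-cluster e-epenthesis): /d/ and /g/ form a stop–stop cluster, so [e] is inserted between them. /xedgosjoroveba/ → xedegosjoroveba.

xedegosjoroveba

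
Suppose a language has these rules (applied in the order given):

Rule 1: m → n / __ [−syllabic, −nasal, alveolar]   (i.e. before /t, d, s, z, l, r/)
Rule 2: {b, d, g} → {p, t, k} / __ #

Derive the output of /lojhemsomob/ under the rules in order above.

lojhensomop

Rule 1 (nasal place assimilation): /m/ precedes the alveolar consonant /s/, so it assimilates in place to [n]. /lojhemsomob/ → lojhensomob.
Rule 2 (final devoicing): /b/ is a voiced stop in word-final position, so it devoices to [p]. /lojhensomob/ → lojhensomop.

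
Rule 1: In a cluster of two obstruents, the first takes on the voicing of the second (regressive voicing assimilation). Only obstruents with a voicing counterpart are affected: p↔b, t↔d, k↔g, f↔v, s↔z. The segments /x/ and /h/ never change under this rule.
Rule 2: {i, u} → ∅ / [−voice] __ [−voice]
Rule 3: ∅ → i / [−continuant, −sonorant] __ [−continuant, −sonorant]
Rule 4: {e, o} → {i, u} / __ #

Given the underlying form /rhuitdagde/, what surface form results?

Rule 1 (regressive voicing assimilation): /t/ precedes the voiced obstruent /d/, so it voices to [d] by assimilation. /rhuitdagde/ → rhuiddagde.
Rule 2 (high vowel syncope): no segment meets the environment; /rhuiddagde/ is unchanged.
Rule 3 (stop-cluster i-epenthesis): /d/ and /d/ form a stop–stop cluster, so [i] is inserted between them. /g/ and /d/ form a stop–stop cluster, so [i] is inserted between them. /rhuiddagde/ → rhuididagide.
Rule 4 (final vowel raising): /e/ is a mid vowel in word-final position, so it raises to [i]. /rhuididagide/ → rhuididagidi.

rhuididagidi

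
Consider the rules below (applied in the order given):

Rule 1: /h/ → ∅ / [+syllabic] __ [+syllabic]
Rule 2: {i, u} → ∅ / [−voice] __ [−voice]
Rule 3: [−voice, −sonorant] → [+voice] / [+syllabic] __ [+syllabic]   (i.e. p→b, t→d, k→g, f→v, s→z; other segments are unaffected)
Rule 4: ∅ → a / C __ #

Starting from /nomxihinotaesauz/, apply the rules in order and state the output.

Rule 1 (intervocalic h-deletion): /h/ occurs between vowels /i/ and /i/, so it deletes. /nomxihinotaesauz/ → nomxiinotaesauz.
Rule 2 (high vowel syncope): no segment meets the environment; /nomxiinotaesauz/ is unchanged.
Rule 3 (intervocalic voicing): /t/ is a voiceless obstruent between vowels /o/ and /a/, so it voices to [d]. /s/ is a voiceless obstruent between vowels /e/ and /a/, so it voices to [z]. /nomxiinotaesauz/ → nomxiinodaezauz.
Rule 4 (final a-epenthesis): the form ends in the consonant /z/, so [a] is inserted word-finally. /nomxiinodaezauz/ → nomxiinodaezauza.

nomxiinodaezauza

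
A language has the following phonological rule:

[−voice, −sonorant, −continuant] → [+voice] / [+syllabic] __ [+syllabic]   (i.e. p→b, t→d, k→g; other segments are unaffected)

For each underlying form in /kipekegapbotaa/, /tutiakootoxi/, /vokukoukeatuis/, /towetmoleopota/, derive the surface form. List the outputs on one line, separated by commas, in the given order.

kibegegapbodaa, tudiagoodoxi, vogugougeaduis, towetmoleoboda

/kipekegapbotaa/: /p/ is a voiceless stop between vowels /i/ and /e/, so it voices to [b]. /k/ is a voiceless stop between vowels /e/ and /e/, so it voices to [g]. /t/ is a voiceless stop between vowels /o/ and /a/, so it voices to [d]. → [kibegegapbodaa].
/tutiakootoxi/: /t/ is a voiceless stop between vowels /u/ and /i/, so it voices to [d]. /k/ is a voiceless stop between vowels /a/ and /o/, so it voices to [g]. /t/ is a voiceless stop between vowels /o/ and /o/, so it voices to [d]. → [tudiagoodoxi].
/vokukoukeatuis/: /k/ is a voiceless stop between vowels /o/ and /u/, so it voices to [g]. /k/ is a voiceless stop between vowels /u/ and /o/, so it voices to [g]. /k/ is a voiceless stop between vowels /u/ and /e/, so it voices to [g]. /t/ is a voiceless stop between vowels /a/ and /u/, so it voices to [d]. → [vogugougeaduis].
/towetmoleopota/: /p/ is a voiceless stop between vowels /o/ and /o/, so it voices to [b]. /t/ is a voiceless stop between vowels /o/ and /a/, so it voices to [d]. → [towetmoleoboda].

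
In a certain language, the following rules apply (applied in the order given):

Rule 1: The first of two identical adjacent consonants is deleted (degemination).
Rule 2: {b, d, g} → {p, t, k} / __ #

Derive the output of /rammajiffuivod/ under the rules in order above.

ramajifuivot

Rule 1 (degemination): /mm/ is a geminate; the first /m/ deletes. /ff/ is a geminate; the first /f/ deletes. /rammajiffuivod/ → ramajifuivod.
Rule 2 (final devoicing): /d/ is a voiced stop in word-final position, so it devoices to [t]. /ramajifuivod/ → ramajifuivot.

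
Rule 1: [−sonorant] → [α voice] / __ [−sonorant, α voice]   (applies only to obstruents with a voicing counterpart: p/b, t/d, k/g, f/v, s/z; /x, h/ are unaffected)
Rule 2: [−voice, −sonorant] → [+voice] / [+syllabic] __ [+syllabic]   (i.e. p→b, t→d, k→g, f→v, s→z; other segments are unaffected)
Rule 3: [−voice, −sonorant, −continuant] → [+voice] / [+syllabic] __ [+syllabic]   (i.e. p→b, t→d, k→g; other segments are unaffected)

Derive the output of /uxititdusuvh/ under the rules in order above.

uxididduzufh

Rule 1 (regressive voicing assimilation): /t/ precedes the voiced obstruent /d/, so it voices to [d] by assimilation. /v/ precedes the voiceless obstruent /h/, so it devoices to [f] by assimilation. /uxititdusuvh/ → uxitiddusufh.
Rule 2 (intervocalic voicing): /t/ is a voiceless obstruent between vowels /i/ and /i/, so it voices to [d]. /s/ is a voiceless obstruent between vowels /u/ and /u/, so it voices to [z]. /uxitiddusufh/ → uxididduzufh.
Rule 3 (intervocalic voicing): no segment meets the environment; /uxididduzufh/ is unchanged.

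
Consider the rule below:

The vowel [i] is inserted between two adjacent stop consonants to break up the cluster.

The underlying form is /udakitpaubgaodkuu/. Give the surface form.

udakitipaubigaodikuu

/t/ and /p/ form a stop–stop cluster, so [i] is inserted between them.
/b/ and /g/ form a stop–stop cluster, so [i] is inserted between them.
/d/ and /k/ form a stop–stop cluster, so [i] is inserted between them.
Surface form: [udakitipaubigaodikuu].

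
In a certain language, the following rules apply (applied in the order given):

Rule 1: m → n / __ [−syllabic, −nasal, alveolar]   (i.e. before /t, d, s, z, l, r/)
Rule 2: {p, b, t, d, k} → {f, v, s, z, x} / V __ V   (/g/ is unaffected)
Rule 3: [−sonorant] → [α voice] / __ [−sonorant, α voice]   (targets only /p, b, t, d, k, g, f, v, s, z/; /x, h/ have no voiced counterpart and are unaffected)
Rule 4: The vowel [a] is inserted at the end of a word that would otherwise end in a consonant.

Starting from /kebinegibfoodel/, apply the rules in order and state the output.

kevinegipfoozela

Rule 1 (nasal place assimilation): no segment meets the environment; /kebinegibfoodel/ is unchanged.
Rule 2 (intervocalic spirantization): /b/ is a stop between vowels /e/ and /i/, so it spirantizes to the fricative [v]. /d/ is a stop between vowels /o/ and /e/, so it spirantizes to the fricative [z]. /kebinegibfoodel/ → kevinegibfoozel.
Rule 3 (regressive voicing assimilation): /b/ precedes the voiceless obstruent /f/, so it devoices to [p] by assimilation. /kevinegibfoozel/ → kevinegipfoozel.
Rule 4 (final a-epenthesis): the form ends in the consonant /l/, so [a] is inserted word-finally. /kevinegipfoozel/ → kevinegipfoozela.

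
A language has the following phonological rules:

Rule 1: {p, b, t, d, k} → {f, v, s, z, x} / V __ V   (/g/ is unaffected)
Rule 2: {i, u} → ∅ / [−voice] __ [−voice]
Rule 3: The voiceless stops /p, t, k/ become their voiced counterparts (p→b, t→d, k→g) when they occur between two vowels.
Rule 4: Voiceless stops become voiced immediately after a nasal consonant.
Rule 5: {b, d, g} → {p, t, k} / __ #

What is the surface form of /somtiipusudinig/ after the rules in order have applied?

somdiifsuzinik

Rule 1 (intervocalic spirantization): /p/ is a stop between vowels /i/ and /u/, so it spirantizes to the fricative [f]. /d/ is a stop between vowels /u/ and /i/, so it spirantizes to the fricative [z]. /somtiipusudinig/ → somtiifusuzinig.
Rule 2 (high vowel syncope): /u/ is a high vowel flanked by voiceless consonants /f/ and /s/, so it deletes. /somtiifusuzinig/ → somtiifsuzinig.
Rule 3 (intervocalic voicing): no segment meets the environment; /somtiifsuzinig/ is unchanged.
Rule 4 (post-nasal voicing): /t/ is a voiceless stop immediately after the nasal /m/, so it voices to [d]. /somtiifsuzinig/ → somdiifsuzinig.
Rule 5 (final devoicing): /g/ is a voiced stop in word-final position, so it devoices to [k]. /somdiifsuzinig/ → somdiifsuzinik.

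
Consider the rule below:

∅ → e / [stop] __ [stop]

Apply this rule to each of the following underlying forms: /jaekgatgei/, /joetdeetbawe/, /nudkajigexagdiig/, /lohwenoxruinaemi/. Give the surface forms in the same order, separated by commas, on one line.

jaekegategei, joetedeetebawe, nudekajigexagediig, lohwenoxruinaemi

/jaekgatgei/: /k/ and /g/ form a stop–stop cluster, so [e] is inserted between them. /t/ and /g/ form a stop–stop cluster, so [e] is inserted between them. → [jaekegategei].
/joetdeetbawe/: /t/ and /d/ form a stop–stop cluster, so [e] is inserted between them. /t/ and /b/ form a stop–stop cluster, so [e] is inserted between them. → [joetedeetebawe].
/nudkajigexagdiig/: /d/ and /k/ form a stop–stop cluster, so [e] is inserted between them. /g/ and /d/ form a stop–stop cluster, so [e] is inserted between them. → [nudekajigexagediig].
/lohwenoxruinaemi/: the rule's environment is not met; surfaces unchanged as [lohwenoxruinaemi].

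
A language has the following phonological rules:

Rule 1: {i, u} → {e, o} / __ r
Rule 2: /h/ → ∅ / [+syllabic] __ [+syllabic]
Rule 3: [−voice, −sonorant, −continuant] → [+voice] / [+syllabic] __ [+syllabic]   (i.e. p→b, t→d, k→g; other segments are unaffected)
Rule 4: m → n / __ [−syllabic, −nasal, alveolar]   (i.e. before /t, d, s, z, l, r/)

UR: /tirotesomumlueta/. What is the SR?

terodesomunlueda

Rule 1 (pre-rhotic lowering): /i/ is a high vowel immediately before /r/, so it lowers to [e]. /tirotesomumlueta/ → terotesomumlueta.
Rule 2 (intervocalic h-deletion): no segment meets the environment; /terotesomumlueta/ is unchanged.
Rule 3 (intervocalic voicing): /t/ is a voiceless stop between vowels /o/ and /e/, so it voices to [d]. /t/ is a voiceless stop between vowels /e/ and /a/, so it voices to [d]. /terotesomumlueta/ → terodesomumlueda.
Rule 4 (nasal place assimilation): /m/ precedes the alveolar consonant /l/, so it assimilates in place to [n]. /terodesomumlueda/ → terodesomunlueda.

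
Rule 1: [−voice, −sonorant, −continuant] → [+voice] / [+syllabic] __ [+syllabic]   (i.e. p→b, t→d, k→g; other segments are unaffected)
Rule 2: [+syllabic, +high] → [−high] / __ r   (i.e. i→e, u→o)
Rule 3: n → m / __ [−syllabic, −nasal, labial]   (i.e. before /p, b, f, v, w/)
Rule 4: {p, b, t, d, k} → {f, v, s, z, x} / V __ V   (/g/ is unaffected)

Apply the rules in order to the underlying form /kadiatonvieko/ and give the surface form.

kaziazomviego

Rule 1 (intervocalic voicing): /t/ is a voiceless stop between vowels /a/ and /o/, so it voices to [d]. /k/ is a voiceless stop between vowels /e/ and /o/, so it voices to [g]. /kadiatonvieko/ → kadiadonviego.
Rule 2 (pre-rhotic lowering): no segment meets the environment; /kadiadonviego/ is unchanged.
Rule 3 (nasal place assimilation): /n/ precedes the labial consonant /v/, so it assimilates in place to [m]. /kadiadonviego/ → kadiadomviego.
Rule 4 (intervocalic spirantization): /d/ is a stop between vowels /a/ and /i/, so it spirantizes to the fricative [z]. /d/ is a stop between vowels /a/ and /o/, so it spirantizes to the fricative [z]. /kadiadomviego/ → kaziazomviego.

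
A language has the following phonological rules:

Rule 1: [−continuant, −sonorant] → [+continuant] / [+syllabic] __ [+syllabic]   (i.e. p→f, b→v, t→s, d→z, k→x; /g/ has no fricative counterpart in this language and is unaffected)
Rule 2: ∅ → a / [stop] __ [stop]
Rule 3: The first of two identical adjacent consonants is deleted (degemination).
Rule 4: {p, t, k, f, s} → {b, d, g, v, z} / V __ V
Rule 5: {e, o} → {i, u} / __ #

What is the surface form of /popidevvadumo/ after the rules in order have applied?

povizevazumu

Rule 1 (intervocalic spirantization): /p/ is a stop between vowels /o/ and /i/, so it spirantizes to the fricative [f]. /d/ is a stop between vowels /i/ and /e/, so it spirantizes to the fricative [z]. /d/ is a stop between vowels /a/ and /u/, so it spirantizes to the fricative [z]. /popidevvadumo/ → pofizevvazumo.
Rule 2 (stop-cluster a-epenthesis): no segment meets the environment; /pofizevvazumo/ is unchanged.
Rule 3 (degemination): /vv/ is a geminate; the first /v/ deletes. /pofizevvazumo/ → pofizevazumo.
Rule 4 (intervocalic voicing): /f/ is a voiceless obstruent between vowels /o/ and /i/, so it voices to [v]. /pofizevazumo/ → povizevazumo.
Rule 5 (final vowel raising): /o/ is a mid vowel in word-final position, so it raises to [u]. /povizevazumo/ → povizevazumu.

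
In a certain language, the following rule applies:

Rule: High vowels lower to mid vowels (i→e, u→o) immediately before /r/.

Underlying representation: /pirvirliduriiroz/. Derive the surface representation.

perverlidorieroz

/i/ is a high vowel immediately before /r/, so it lowers to [e].
/i/ is a high vowel immediately before /r/, so it lowers to [e].
/u/ is a high vowel immediately before /r/, so it lowers to [o].
/i/ is a high vowel immediately before /r/, so it lowers to [e].
Surface form: [perverlidorieroz].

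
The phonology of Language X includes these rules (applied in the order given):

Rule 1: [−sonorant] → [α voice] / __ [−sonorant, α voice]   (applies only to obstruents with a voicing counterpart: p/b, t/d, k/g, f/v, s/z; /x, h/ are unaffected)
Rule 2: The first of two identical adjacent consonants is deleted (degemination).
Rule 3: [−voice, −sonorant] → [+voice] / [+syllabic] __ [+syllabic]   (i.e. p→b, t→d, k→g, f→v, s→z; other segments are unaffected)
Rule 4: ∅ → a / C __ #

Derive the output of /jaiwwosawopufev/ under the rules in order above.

jaiwozawobuveva

Rule 1 (regressive voicing assimilation): no segment meets the environment; /jaiwwosawopufev/ is unchanged.
Rule 2 (degemination): /ww/ is a geminate; the first /w/ deletes. /jaiwwosawopufev/ → jaiwosawopufev.
Rule 3 (intervocalic voicing): /s/ is a voiceless obstruent between vowels /o/ and /a/, so it voices to [z]. /p/ is a voiceless obstruent between vowels /o/ and /u/, so it voices to [b]. /f/ is a voiceless obstruent between vowels /u/ and /e/, so it voices to [v]. /jaiwosawopufev/ → jaiwozawobuvev.
Rule 4 (final a-epenthesis): the form ends in the consonant /v/, so [a] is inserted word-finally. /jaiwozawobuvev/ → jaiwozawobuveva.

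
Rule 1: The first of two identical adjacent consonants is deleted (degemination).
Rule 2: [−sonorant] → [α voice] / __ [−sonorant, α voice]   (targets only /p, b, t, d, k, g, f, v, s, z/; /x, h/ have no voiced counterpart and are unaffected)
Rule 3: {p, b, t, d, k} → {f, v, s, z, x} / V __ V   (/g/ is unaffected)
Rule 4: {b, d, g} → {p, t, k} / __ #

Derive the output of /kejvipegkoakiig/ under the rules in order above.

kejvifekkoaxiik

Rule 1 (degemination): no segment meets the environment; /kejvipegkoakiig/ is unchanged.
Rule 2 (regressive voicing assimilation): /g/ precedes the voiceless obstruent /k/, so it devoices to [k] by assimilation. /kejvipegkoakiig/ → kejvipekkoakiig.
Rule 3 (intervocalic spirantization): /p/ is a stop between vowels /i/ and /e/, so it spirantizes to the fricative [f]. /k/ is a stop between vowels /a/ and /i/, so it spirantizes to the fricative [x]. /kejvipekkoakiig/ → kejvifekkoaxiig.
Rule 4 (final devoicing): /g/ is a voiced stop in word-final position, so it devoices to [k]. /kejvifekkoaxiig/ → kejvifekkoaxiik.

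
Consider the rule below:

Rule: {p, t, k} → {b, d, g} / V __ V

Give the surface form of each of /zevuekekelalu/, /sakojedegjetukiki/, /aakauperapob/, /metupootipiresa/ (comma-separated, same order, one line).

/zevuekekelalu/: /k/ is a voiceless stop between vowels /e/ and /e/, so it voices to [g]. /k/ is a voiceless stop between vowels /e/ and /e/, so it voices to [g]. → [zevuegegelalu].
/sakojedegjetukiki/: /k/ is a voiceless stop between vowels /a/ and /o/, so it voices to [g]. /t/ is a voiceless stop between vowels /e/ and /u/, so it voices to [d]. /k/ is a voiceless stop between vowels /u/ and /i/, so it voices to [g]. /k/ is a voiceless stop between vowels /i/ and /i/, so it voices to [g]. → [sagojedegjedugigi].
/aakauperapob/: /k/ is a voiceless stop between vowels /a/ and /a/, so it voices to [g]. /p/ is a voiceless stop between vowels /u/ and /e/, so it voices to [b]. /p/ is a voiceless stop between vowels /a/ and /o/, so it voices to [b]. → [aagauberabob].
/metupootipiresa/: /t/ is a voiceless stop between vowels /e/ and /u/, so it voices to [d]. /p/ is a voiceless stop between vowels /u/ and /o/, so it voices to [b]. /t/ is a voiceless stop between vowels /o/ and /i/, so it voices to [d]. /p/ is a voiceless stop between vowels /i/ and /i/, so it voices to [b]. → [meduboodibiresa].

zevuegegelalu, sagojedegjedugigi, aagauberabob, meduboodibiresa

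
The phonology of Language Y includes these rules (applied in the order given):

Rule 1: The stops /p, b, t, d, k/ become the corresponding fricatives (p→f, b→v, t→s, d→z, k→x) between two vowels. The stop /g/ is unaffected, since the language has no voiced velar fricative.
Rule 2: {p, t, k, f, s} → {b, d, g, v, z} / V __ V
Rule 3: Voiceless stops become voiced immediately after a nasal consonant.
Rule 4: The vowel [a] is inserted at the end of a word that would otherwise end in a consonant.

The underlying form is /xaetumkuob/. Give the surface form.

Rule 1 (intervocalic spirantization): /t/ is a stop between vowels /e/ and /u/, so it spirantizes to the fricative [s]. /xaetumkuob/ → xaesumkuob.
Rule 2 (intervocalic voicing): /s/ is a voiceless obstruent between vowels /e/ and /u/, so it voices to [z]. /xaesumkuob/ → xaezumkuob.
Rule 3 (post-nasal voicing): /k/ is a voiceless stop immediately after the nasal /m/, so it voices to [g]. /xaezumkuob/ → xaezumguob.
Rule 4 (final a-epenthesis): the form ends in the consonant /b/, so [a] is inserted word-finally. /xaezumguob/ → xaezumguoba.

xaezumguoba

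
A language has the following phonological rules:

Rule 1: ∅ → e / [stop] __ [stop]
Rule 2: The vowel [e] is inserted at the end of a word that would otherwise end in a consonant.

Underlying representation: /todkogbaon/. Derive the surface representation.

todekogebaone

Rule 1 (stop-cluster e-epenthesis): /d/ and /k/ form a stop–stop cluster, so [e] is inserted between them. /g/ and /b/ form a stop–stop cluster, so [e] is inserted between them. /todkogbaon/ → todekogebaon.
Rule 2 (final e-epenthesis): the form ends in the consonant /n/, so [e] is inserted word-finally. /todekogebaon/ → todekogebaone.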